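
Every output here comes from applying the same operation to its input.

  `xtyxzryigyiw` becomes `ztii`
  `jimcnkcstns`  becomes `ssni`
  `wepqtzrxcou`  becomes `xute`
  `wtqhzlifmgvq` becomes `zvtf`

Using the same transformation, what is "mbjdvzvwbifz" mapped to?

wvfb

The transformation: keep one character in every 3, starting at position 2 (positions 2nd, 5th, 8th, ...), then sort the characters into reverse alphabetical order.
On "mbjdvzvwbifz": the first step gives "bvwf", and the second then gives "wvfb".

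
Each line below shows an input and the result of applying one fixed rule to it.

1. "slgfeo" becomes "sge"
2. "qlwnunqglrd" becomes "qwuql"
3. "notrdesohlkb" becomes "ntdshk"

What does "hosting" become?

hsi

Each output is the input with this applied: swap each adjacent pair of characters (1↔2, 3↔4, ...), then keep every other character starting from the second (positions 2nd, 4th, 6th, ...).
For "hosting", step one produces "ohtsnig"; step two turns that into "hsi".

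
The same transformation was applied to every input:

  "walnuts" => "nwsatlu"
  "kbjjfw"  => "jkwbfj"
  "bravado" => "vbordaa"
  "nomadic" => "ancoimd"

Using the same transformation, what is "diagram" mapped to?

The pattern: take characters alternately from the front and the back (1st, last, 2nd, 2nd-last, ...), then move the last character to the front.
Working it through for "diagram": intermediate "dmiaarg", final "gdmiaar".

gdmiaar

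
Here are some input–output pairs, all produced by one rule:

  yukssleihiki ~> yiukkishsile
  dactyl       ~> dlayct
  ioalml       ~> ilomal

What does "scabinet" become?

stceanbi

Rule — take characters alternately from the front and the back (1st, last, 2nd, 2nd-last, ...).
Applying that to "scabinet" gives "stceanbi".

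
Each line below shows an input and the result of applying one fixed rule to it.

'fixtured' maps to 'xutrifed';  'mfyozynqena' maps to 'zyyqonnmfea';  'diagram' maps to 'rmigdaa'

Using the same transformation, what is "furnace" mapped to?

urnfeca

The pattern: sort the characters into reverse alphabetical order.
Doing the same to "furnace": "urnfeca".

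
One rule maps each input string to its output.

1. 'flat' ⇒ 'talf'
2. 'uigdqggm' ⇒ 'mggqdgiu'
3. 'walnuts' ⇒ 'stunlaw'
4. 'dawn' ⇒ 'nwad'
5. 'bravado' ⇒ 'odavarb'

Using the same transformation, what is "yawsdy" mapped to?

ydsway

In each case the input is transformed by: reverse the string.
"yawsdy" → "ydsway".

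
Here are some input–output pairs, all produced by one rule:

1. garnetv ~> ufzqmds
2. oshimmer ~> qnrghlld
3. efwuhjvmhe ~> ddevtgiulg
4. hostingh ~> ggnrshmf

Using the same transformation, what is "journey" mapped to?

Looking at the pairs, the operation is to move the last character to the front, then shift every letter 1 place backward in the alphabet (wrapping around).
For "journey", step one produces "yjourne"; step two turns that into "xintqmd".
(Check on "hostingh": → "hhosting" → "ggnrshmf" ✓)

xintqmd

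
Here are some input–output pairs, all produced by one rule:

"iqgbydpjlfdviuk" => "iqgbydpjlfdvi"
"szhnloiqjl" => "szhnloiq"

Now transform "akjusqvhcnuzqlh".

Each output is the input with this applied: delete the last 2 characters.
Doing the same to "akjusqvhcnuzqlh": "akjusqvhcnuzq".

akjusqvhcnuzq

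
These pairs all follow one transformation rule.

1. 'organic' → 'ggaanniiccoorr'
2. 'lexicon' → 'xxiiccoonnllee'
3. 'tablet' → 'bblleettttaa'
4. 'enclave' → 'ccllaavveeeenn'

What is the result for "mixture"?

xxttuurreemmii

The transformation: move the first 2 characters to the end (rotate left by 2), then double every character.
"mixture" → "xturemi" → "xxttuurreemmii".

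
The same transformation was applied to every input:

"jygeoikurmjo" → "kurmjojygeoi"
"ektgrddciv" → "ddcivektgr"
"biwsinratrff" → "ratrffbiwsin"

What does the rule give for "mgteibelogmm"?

elogmmmgteib

Rule — swap the front and back halves of the string.
Applying that to "mgteibelogmm" gives "elogmmmgteib".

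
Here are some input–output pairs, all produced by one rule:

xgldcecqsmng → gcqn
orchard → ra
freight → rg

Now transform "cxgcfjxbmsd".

The rule is to keep one character in every 3, starting at position 2 (positions 2nd, 5th, 8th, ...).
Applying that to "cxgcfjxbmsd" gives "xfbd".

xfbd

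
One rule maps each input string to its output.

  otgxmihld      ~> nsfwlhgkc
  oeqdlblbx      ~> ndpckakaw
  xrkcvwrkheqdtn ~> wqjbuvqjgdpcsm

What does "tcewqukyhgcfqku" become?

sbdvptjxgfbepjt

What's happening: shift every letter 1 place backward in the alphabet (wrapping around).
So "tcewqukyhgcfqku" becomes "sbdvptjxgfbepjt".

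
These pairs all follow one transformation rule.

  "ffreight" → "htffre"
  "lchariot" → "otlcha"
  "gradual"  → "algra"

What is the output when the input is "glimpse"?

Rule — move the last 2 characters to the front (rotate right by 2), then delete the last 2 characters.
For "glimpse", step one produces "seglimp"; step two turns that into "segli".

segli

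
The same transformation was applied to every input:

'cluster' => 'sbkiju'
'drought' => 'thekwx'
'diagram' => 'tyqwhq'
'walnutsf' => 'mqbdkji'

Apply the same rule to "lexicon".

Rule — delete the last character, then shift every letter 10 places backward in the alphabet (wrapping around).
Applying both steps to "lexicon": "lexico", then "bunyse".

bunyse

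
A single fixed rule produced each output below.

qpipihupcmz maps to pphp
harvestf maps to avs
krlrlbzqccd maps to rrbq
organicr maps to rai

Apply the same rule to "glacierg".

The transformation: delete the last 2 characters, then keep every other character starting from the second (positions 2nd, 4th, 6th, ...).
On "glacierg": the first step gives "glacie", and the second then gives "lce".
(Check on "organicr": → "organi" → "rai" ✓)

lce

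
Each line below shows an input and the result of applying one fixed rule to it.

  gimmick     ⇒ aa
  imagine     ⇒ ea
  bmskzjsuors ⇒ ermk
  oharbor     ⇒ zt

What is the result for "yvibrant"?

The rule is to keep one character in every 3, starting at position 2 (positions 2nd, 5th, 8th, ...), then shift every letter 8 places backward in the alphabet (wrapping around).
Working it through for "yvibrant": intermediate "vrt", final "njl".

njl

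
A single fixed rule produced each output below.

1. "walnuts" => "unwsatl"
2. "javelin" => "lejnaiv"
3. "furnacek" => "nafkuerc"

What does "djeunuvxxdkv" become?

uvdvjkeduxnx

The pattern: take characters alternately from the front and the back (1st, last, 2nd, 2nd-last, ...), then move the last 2 characters to the front (rotate right by 2).
Working it through for "djeunuvxxdkv": intermediate "dvjkeduxnxuv", final "uvdvjkeduxnx".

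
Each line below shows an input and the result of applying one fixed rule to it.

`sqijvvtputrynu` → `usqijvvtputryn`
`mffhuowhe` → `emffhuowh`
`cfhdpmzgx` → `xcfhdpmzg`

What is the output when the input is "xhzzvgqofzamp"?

pxhzzvgqofzam

The rule is to move the last character to the front.
For "xhzzvgqofzamp" the result is "pxhzzvgqofzam".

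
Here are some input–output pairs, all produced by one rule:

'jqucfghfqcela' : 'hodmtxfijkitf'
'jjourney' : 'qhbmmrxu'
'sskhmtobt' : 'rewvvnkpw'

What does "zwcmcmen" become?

phqczfpf

The pattern: shift every letter 3 places forward in the alphabet (wrapping around), then move the last 3 characters to the front (rotate right by 3).
Applying both steps to "zwcmcmen": "czfpfphq", then "phqczfpf".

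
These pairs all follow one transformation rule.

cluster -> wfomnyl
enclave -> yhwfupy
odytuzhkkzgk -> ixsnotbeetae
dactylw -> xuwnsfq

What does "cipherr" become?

wcjbyll

Rule — shift every letter 6 places backward in the alphabet (wrapping around).
On "cipherr" that produces "wcjbyll".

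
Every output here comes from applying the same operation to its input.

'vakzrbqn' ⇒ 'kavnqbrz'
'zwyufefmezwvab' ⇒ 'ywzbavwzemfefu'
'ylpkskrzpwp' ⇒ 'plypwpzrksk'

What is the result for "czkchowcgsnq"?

kzcqnsgcwohc

The transformation: reverse the string, then move the last 3 characters to the front (rotate right by 3).
Applying both steps to "czkchowcgsnq": "qnsgcwohckzc", then "kzcqnsgcwohc".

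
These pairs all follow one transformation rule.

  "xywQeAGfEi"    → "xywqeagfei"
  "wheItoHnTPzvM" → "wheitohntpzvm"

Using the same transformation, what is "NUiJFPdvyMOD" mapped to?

The transformation: convert every letter to lowercase.
For "NUiJFPdvyMOD" the result is "nuijfpdvymod".

nuijfpdvymod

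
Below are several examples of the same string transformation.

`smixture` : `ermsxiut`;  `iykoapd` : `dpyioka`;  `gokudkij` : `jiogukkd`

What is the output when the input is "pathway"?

yaaphtw

In each case the input is transformed by: move the last 2 characters to the front (rotate right by 2), then swap each adjacent pair of characters (1↔2, 3↔4, ...).
For "pathway", step one produces "aypathw"; step two turns that into "yaaphtw".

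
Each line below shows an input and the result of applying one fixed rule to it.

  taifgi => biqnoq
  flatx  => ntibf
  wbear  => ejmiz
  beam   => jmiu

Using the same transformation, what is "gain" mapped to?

What's happening: shift every letter 8 places forward in the alphabet (wrapping around).
Doing the same to "gain": "oiqv".

oiqv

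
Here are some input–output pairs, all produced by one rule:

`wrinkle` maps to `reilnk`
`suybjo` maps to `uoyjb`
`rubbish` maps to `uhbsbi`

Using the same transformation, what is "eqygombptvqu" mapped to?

Rule — delete the first character, then take characters alternately from the front and the back (1st, last, 2nd, 2nd-last, ...).
Starting from "eqygombptvqu": after the first operation, "qygombptvqu"; after the second, "quyqgvotmpb".

quyqgvotmpb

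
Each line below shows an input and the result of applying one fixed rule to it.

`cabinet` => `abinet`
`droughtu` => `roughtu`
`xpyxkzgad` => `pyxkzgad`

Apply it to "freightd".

The pattern: delete the first character.
Applying that to "freightd" gives "reightd".

reightd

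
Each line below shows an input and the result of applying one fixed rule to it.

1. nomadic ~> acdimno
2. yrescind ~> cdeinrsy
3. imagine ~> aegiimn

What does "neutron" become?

Rule — sort the characters into alphabetical order.
On "neutron" that produces "ennortu".

ennortu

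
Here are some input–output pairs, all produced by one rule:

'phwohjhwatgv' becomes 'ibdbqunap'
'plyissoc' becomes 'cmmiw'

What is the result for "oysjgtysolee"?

dansmifyy

Looking at the pairs, the operation is to shift every letter 6 places backward in the alphabet (wrapping around), then delete the first 3 characters.
On "oysjgtysolee": the first step gives "ismdansmifyy", and the second then gives "dansmifyy".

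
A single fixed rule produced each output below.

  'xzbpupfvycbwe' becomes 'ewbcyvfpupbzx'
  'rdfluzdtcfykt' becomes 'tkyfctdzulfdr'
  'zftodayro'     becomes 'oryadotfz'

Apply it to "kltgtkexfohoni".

inohofxektgtlk

The pattern: reverse the string.
Doing the same to "kltgtkexfohoni": "inohofxektgtlk".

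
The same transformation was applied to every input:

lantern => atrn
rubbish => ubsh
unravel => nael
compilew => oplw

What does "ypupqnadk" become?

The rule is to swap each adjacent pair of characters (1↔2, 3↔4, ...), then keep every other character starting from the first (positions 1st, 3rd, 5th, ...).
For "ypupqnadk" the result is "ppndk".

ppndk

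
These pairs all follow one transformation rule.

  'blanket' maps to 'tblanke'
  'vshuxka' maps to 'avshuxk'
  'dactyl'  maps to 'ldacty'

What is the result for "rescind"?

Each output is the input with this applied: move the last character to the front.
On "rescind" that produces "drescin".

drescin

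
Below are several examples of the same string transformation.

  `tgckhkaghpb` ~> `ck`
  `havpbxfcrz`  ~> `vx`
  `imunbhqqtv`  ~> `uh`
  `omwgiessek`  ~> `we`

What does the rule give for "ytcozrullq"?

cr

The transformation: delete the last 3 characters, then keep one character in every 3, starting at position 3 (positions 3rd, 6th, 9th, ...).
"ytcozrullq" → "ytcozru" → "cr".
(Check on "omwgiessek": → "omwgies" → "we" ✓)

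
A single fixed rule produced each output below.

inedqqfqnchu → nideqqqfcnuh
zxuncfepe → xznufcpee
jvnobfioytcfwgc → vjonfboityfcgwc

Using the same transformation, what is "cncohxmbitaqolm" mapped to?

ncocxhbmtiqalom

In each case the input is transformed by: swap each adjacent pair of characters (1↔2, 3↔4, ...).
"cncohxmbitaqolm" → "ncocxhbmtiqalom".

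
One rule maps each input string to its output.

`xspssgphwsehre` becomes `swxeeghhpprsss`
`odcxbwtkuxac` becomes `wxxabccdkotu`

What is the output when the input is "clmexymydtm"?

The rule is to sort the characters into alphabetical order, then move the last 3 characters to the front (rotate right by 3).
Starting from "clmexymydtm": after the first operation, "cdelmmmtxyy"; after the second, "xyycdelmmmt".

xyycdelmmmt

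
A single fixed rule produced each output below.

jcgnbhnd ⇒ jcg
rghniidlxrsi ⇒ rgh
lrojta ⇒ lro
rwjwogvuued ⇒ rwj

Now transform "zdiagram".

zdi

Each output is the input with this applied: keep only the first 3 characters.
Doing the same to "zdiagram": "zdi".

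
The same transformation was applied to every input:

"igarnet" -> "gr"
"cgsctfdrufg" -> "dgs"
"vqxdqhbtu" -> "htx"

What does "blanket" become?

Each output is the input with this applied: sort the characters into alphabetical order, then keep one character in every 3, starting at position 3 (positions 3rd, 6th, 9th, ...).
For "blanket", step one produces "abeklnt"; step two turns that into "en".

en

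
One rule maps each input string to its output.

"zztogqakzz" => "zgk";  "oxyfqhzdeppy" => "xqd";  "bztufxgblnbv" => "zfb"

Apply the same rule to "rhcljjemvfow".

In each case the input is transformed by: delete the last 2 characters, then keep one character in every 3, starting at position 2 (positions 2nd, 5th, 8th, ...).
On "rhcljjemvfow": the first step gives "rhcljjemvf", and the second then gives "hjm".

hjm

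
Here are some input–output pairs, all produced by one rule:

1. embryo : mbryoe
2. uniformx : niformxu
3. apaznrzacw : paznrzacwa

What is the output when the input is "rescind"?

escindr

What's happening: move the first character to the end.
So "rescind" becomes "escindr".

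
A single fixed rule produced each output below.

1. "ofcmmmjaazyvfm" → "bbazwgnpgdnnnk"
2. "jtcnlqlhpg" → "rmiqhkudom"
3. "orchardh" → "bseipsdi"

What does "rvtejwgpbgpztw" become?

In each case the input is transformed by: shift every letter 1 place forward in the alphabet (wrapping around), then swap the front and back halves of the string.
"rvtejwgpbgpztw" → "swufkxhqchqaux" → "qchqauxswufkxh".

qchqauxswufkxh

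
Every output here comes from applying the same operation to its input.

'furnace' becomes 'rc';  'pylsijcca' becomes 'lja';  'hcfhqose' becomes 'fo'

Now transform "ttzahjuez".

In each case the input is transformed by: keep one character in every 3, starting at position 3 (positions 3rd, 6th, 9th, ...).
"ttzahjuez" → "zjz".

zjz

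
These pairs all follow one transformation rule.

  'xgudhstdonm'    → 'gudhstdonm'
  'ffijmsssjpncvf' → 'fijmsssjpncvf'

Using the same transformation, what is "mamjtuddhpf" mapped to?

The pattern: delete the first character.
Doing the same to "mamjtuddhpf": "amjtuddhpf".

amjtuddhpf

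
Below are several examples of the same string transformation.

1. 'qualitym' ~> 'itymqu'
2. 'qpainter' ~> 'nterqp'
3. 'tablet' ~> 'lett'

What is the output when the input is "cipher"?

Each output is the input with this applied: swap the front and back halves of the string, then delete the last 2 characters.
On "cipher": the first step gives "hercip", and the second then gives "herc".

herc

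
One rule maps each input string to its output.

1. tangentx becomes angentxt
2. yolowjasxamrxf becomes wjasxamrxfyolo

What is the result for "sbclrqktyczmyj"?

rqktyczmyjsbcl

The rule is to move the last 3 characters to the front (rotate right by 3), then swap the front and back halves of the string.
So "sbclrqktyczmyj" becomes "rqktyczmyjsbcl".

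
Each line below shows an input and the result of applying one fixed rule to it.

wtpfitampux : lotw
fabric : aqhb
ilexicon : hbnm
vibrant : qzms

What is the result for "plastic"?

rshb

Each output is the input with this applied: shift every letter 1 place backward in the alphabet (wrapping around), then keep only the last 4 characters.
Starting from "plastic": after the first operation, "okzrshb"; after the second, "rshb".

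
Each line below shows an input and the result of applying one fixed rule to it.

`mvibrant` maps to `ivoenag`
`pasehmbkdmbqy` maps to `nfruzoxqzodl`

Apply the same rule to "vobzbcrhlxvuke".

bomopeuykihxr

The rule is to delete the first character, then shift every letter 13 places forward in the alphabet (wrapping around) — i.e. ROT13.
Working it through for "vobzbcrhlxvuke": intermediate "obzbcrhlxvuke", final "bomopeuykihxr".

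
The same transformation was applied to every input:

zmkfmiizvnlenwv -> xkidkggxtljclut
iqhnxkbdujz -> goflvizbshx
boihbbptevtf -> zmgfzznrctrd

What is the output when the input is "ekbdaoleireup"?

cizbymjcgpcsn

Looking at the pairs, the operation is to shift every letter 2 places backward in the alphabet (wrapping around).
Doing the same to "ekbdaoleireup": "cizbymjcgpcsn".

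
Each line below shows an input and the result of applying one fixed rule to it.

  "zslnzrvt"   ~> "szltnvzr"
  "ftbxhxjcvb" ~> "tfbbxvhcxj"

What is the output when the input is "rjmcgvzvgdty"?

Each output is the input with this applied: move the first character to the end, then take characters alternately from the front and the back (1st, last, 2nd, 2nd-last, ...).
Starting from "rjmcgvzvgdty": after the first operation, "jmcgvzvgdtyr"; after the second, "jrmyctgdvgzv".

jrmyctgdvgzv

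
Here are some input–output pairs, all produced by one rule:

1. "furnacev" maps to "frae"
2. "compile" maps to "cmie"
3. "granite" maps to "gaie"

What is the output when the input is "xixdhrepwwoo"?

The pattern: keep every other character starting from the first (positions 1st, 3rd, 5th, ...).
"xixdhrepwwoo" → "xxhewo".

xxhewo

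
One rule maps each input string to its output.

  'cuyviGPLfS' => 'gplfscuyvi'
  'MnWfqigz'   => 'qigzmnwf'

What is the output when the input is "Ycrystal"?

Each output is the input with this applied: swap the front and back halves of the string, then convert every letter to lowercase.
On "Ycrystal": the first step gives "stalYcry", and the second then gives "stalycry".

stalycry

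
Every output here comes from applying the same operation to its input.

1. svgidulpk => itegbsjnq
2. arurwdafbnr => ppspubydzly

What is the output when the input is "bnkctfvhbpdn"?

lliardtfznbz

The rule is to shift every letter 2 places backward in the alphabet (wrapping around), then swap the first and last characters.
Starting from "bnkctfvhbpdn": after the first operation, "zliardtfznbl"; after the second, "lliardtfznbz".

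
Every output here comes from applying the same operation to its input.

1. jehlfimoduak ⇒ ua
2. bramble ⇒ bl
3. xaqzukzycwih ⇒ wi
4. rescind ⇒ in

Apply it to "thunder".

What's happening: move the last 3 characters to the front (rotate right by 3), then keep only the first 2 characters.
Doing the same to "thunder": "de".
(Check on "jehlfimoduak": → "uakjehlfimod" → "ua" ✓)

de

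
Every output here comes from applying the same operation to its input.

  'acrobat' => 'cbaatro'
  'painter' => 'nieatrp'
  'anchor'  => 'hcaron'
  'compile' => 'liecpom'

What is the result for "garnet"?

What's happening: sort the characters into reverse alphabetical order, then move the first 3 characters to the end (rotate left by 3).
Working it through for "garnet": intermediate "trngea", final "geatrn".
(Check on "anchor": → "ronhca" → "hcaron" ✓)

geatrn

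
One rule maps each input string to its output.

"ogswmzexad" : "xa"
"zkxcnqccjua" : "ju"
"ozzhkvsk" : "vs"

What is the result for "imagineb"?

Looking at the pairs, the operation is to move the last 3 characters to the front (rotate right by 3), then keep only the first 2 characters.
Doing the same to "imagineb": "ne".

ne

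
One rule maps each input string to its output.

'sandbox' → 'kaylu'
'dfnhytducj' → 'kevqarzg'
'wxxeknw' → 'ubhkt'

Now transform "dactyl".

zqvi

Looking at the pairs, the operation is to shift every letter 3 places backward in the alphabet (wrapping around), then delete the first 2 characters.
On "dactyl": the first step gives "axzqvi", and the second then gives "zqvi".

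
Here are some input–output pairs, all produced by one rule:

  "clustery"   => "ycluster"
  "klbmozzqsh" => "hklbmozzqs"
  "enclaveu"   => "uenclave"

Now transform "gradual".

lgradua

The pattern: move the last character to the front.
So "gradual" becomes "lgradua".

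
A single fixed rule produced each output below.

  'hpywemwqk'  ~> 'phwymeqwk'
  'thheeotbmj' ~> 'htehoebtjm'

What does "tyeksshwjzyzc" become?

What's happening: swap each adjacent pair of characters (1↔2, 3↔4, ...).
Doing the same to "tyeksshwjzyzc": "ytkesswhzjzyc".

ytkesswhzjzyc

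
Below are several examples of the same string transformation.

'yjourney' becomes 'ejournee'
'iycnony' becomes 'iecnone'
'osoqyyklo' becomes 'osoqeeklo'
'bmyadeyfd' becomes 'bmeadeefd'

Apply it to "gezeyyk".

Looking at the pairs, the operation is to replace every "y" with "e".
Applying that to "gezeyyk" gives "gezeeek".

gezeeek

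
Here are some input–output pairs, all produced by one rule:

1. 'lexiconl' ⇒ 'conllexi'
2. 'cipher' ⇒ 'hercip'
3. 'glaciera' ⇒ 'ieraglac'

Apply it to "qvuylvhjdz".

Looking at the pairs, the operation is to swap the front and back halves of the string.
"qvuylvhjdz" → "vhjdzqvuyl".

vhjdzqvuyl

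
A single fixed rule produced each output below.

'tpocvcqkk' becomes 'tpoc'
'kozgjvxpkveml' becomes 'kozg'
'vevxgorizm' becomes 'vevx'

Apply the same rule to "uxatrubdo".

Looking at the pairs, the operation is to keep only the first 4 characters.
Doing the same to "uxatrubdo": "uxat".

uxat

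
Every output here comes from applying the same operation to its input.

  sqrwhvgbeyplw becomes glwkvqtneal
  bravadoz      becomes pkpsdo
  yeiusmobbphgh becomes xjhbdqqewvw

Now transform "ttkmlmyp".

The pattern: shift every letter 11 places backward in the alphabet (wrapping around), then delete the first 2 characters.
For "ttkmlmyp", step one produces "iizbabne"; step two turns that into "zbabne".

zbabne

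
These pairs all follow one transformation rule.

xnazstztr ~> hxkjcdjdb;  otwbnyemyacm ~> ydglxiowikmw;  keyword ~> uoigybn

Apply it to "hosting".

Looking at the pairs, the operation is to shift every letter 10 places forward in the alphabet (wrapping around).
On "hosting" that produces "rycdsxq".

rycdsxq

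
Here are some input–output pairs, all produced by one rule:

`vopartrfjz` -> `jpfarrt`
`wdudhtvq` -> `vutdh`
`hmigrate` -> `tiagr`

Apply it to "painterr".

What's happening: take characters alternately from the front and the back (1st, last, 2nd, 2nd-last, ...), then delete the first 3 characters.
"painterr" → "prarient" → "rient".
(Check on "hmigrate": → "hemtiagr" → "tiagr" ✓)

rient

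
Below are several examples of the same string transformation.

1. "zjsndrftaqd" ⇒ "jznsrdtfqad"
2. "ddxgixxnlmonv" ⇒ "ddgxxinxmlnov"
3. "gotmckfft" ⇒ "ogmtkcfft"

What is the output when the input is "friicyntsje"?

rfiiyctnjse

What's happening: swap each adjacent pair of characters (1↔2, 3↔4, ...).
Doing the same to "friicyntsje": "rfiiyctnjse".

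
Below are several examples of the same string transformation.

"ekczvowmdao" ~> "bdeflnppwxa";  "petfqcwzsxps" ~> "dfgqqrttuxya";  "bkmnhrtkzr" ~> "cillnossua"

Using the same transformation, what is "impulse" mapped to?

fjmnqtv

The transformation: sort the characters into alphabetical order, then shift every letter 1 place forward in the alphabet (wrapping around).
Working it through for "impulse": intermediate "eilmpsu", final "fjmnqtv".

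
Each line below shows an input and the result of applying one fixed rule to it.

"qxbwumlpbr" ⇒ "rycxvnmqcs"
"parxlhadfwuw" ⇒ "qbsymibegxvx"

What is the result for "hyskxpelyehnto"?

What's happening: shift every letter 1 place forward in the alphabet (wrapping around).
Doing the same to "hyskxpelyehnto": "iztlyqfmzfioup".

iztlyqfmzfioup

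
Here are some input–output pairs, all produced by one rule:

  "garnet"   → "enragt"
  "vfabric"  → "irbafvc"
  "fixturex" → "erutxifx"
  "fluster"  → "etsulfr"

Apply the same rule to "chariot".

oirahct

Rule — reverse the string, then move the first character to the end.
For "chariot" the result is "oirahct".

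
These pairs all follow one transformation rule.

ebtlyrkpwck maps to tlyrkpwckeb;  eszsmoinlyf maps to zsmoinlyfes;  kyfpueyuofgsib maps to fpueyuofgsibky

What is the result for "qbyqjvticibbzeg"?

Each output is the input with this applied: move the first 2 characters to the end (rotate left by 2).
Doing the same to "qbyqjvticibbzeg": "yqjvticibbzegqb".

yqjvticibbzegqb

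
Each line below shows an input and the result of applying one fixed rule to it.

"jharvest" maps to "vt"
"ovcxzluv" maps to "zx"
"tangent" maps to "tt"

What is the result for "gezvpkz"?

Rule — sort the characters into reverse alphabetical order, then keep only the first 2 characters.
Applying both steps to "gezvpkz": "zzvpkge", then "zz".

zz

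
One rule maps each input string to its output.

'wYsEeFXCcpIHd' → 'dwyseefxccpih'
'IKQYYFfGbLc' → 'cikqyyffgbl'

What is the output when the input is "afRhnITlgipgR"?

rafrhnitlgipg

Each output is the input with this applied: move the last character to the front, then convert every letter to lowercase.
Working it through for "afRhnITlgipgR": intermediate "RafRhnITlgipg", final "rafrhnitlgipg".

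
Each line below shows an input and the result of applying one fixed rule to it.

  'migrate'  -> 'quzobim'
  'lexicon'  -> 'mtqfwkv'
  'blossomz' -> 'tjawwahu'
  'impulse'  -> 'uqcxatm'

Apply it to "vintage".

qdbvoim

Rule — shift every letter 8 places forward in the alphabet (wrapping around), then swap each adjacent pair of characters (1↔2, 3↔4, ...).
"vintage" → "dqvbiom" → "qdbvoim".
(Check on "lexicon": → "tmfqkwv" → "mtqfwkv" ✓)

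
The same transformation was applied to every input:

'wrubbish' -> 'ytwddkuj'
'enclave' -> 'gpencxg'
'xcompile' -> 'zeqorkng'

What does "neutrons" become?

pgwvtqpu

The transformation: shift every letter 2 places forward in the alphabet (wrapping around).
So "neutrons" becomes "pgwvtqpu".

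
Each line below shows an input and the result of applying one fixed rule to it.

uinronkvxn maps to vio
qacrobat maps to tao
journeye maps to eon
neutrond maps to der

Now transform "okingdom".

mkg

What's happening: keep one character in every 3, starting at position 2 (positions 2nd, 5th, 8th, ...), then move the last character to the front.
Working it through for "okingdom": intermediate "kgm", final "mkg".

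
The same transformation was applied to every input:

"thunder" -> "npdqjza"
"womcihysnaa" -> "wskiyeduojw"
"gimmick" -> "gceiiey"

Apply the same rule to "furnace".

abqnjwy

The transformation: shift every letter 4 places backward in the alphabet (wrapping around), then move the last character to the front.
"furnace" → "bqnjwya" → "abqnjwy".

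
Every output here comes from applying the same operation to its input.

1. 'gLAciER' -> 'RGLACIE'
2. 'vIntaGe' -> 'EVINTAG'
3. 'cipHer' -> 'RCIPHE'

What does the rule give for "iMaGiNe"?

EIMAGIN

Each output is the input with this applied: move the last character to the front, then convert every letter to uppercase.
Working it through for "iMaGiNe": intermediate "eiMaGiN", final "EIMAGIN".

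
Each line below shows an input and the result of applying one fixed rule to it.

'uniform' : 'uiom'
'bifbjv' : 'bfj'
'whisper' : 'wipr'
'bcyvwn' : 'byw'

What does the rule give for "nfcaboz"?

In each case the input is transformed by: keep every other character starting from the first (positions 1st, 3rd, 5th, ...).
On "nfcaboz" that produces "ncbz".

ncbz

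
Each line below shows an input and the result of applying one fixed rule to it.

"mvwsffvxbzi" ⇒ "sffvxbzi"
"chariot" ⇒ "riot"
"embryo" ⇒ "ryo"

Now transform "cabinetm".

inetm

Each output is the input with this applied: delete the first 3 characters.
On "cabinetm" that produces "inetm".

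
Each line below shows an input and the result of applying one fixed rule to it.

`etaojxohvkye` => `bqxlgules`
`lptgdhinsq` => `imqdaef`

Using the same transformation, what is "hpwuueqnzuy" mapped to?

The rule is to delete the last 3 characters, then shift every letter 3 places backward in the alphabet (wrapping around).
Starting from "hpwuueqnzuy": after the first operation, "hpwuueqn"; after the second, "emtrrbnk".

emtrrbnk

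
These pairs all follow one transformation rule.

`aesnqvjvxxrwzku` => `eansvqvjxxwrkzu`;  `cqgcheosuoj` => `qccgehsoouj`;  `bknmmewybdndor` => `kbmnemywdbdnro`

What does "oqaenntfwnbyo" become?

qoeannftnwybo

Each output is the input with this applied: swap each adjacent pair of characters (1↔2, 3↔4, ...).
Applying that to "oqaenntfwnbyo" gives "qoeannftnwybo".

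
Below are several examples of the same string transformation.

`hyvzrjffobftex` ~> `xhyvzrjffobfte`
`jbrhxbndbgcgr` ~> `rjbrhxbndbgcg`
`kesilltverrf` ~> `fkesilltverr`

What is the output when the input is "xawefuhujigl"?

lxawefuhujig

Rule — move the last character to the front.
"xawefuhujigl" → "lxawefuhujig".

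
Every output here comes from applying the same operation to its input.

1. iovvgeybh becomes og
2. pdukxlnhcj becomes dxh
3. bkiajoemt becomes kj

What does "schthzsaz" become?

The transformation: delete the last 2 characters, then keep one character in every 3, starting at position 2 (positions 2nd, 5th, 8th, ...).
Starting from "schthzsaz": after the first operation, "schthzs"; after the second, "ch".

ch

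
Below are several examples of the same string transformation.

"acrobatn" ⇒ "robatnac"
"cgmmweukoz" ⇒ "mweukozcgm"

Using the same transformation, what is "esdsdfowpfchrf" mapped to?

fowpfchrfesdsd

The transformation: move the last 2 characters to the front (rotate right by 2), then swap the front and back halves of the string.
On "esdsdfowpfchrf" that produces "fowpfchrfesdsd".
(Check on "cgmmweukoz": → "ozcgmmweuk" → "mweukozcgm" ✓)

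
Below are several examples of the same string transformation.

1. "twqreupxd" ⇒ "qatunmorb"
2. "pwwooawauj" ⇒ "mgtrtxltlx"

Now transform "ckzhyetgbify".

zvhcwfeyvdbq

What's happening: shift every letter 3 places backward in the alphabet (wrapping around), then take characters alternately from the front and the back (1st, last, 2nd, 2nd-last, ...).
Applying both steps to "ckzhyetgbify": "zhwevbqdyfcv", then "zvhcwfeyvdbq".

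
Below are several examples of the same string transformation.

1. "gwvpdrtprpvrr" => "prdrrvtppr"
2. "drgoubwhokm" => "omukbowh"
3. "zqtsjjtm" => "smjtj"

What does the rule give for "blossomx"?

sxsmo

The pattern: delete the first 3 characters, then take characters alternately from the front and the back (1st, last, 2nd, 2nd-last, ...).
On "blossomx": the first step gives "ssomx", and the second then gives "sxsmo".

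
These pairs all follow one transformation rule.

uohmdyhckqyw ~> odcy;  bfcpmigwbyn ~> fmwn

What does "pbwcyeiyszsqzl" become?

In each case the input is transformed by: keep one character in every 3, starting at position 2 (positions 2nd, 5th, 8th, ...).
So "pbwcyeiyszsqzl" becomes "byysl".

byysl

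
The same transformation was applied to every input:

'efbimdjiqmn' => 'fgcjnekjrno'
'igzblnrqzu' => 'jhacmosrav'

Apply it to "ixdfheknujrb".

Rule — shift every letter 1 place forward in the alphabet (wrapping around).
Doing the same to "ixdfheknujrb": "jyegiflovksc".

jyegiflovksc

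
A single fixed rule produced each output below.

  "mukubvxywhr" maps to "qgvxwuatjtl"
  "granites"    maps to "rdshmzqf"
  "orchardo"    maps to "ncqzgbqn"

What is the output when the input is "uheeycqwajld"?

Looking at the pairs, the operation is to reverse the string, then shift every letter 1 place backward in the alphabet (wrapping around).
Applying that to "uheeycqwajld" gives "ckizvpbxddgt".
(Check on "mukubvxywhr": → "rhwyxvbukum" → "qgvxwuatjtl" ✓)

ckizvpbxddgt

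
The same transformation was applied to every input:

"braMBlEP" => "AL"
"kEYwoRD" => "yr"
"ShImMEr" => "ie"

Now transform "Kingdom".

NO

The pattern: flip the case of every letter, then keep one character in every 3, starting at position 3 (positions 3rd, 6th, 9th, ...).
For "Kingdom", step one produces "kINGDOM"; step two turns that into "NO".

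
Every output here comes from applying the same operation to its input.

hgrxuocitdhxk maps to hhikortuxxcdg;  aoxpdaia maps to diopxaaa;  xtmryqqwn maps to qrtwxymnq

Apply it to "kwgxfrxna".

knrwxxafg

Rule — sort the characters into alphabetical order, then move the first 3 characters to the end (rotate left by 3).
Working it through for "kwgxfrxna": intermediate "afgknrwxx", final "knrwxxafg".
(Check on "hgrxuocitdhxk": → "cdghhikortuxx" → "hhikortuxxcdg" ✓)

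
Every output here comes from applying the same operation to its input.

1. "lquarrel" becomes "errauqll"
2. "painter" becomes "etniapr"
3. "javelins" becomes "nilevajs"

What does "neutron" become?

The transformation: reverse the string, then move the first character to the end.
"neutron" → "nortuen" → "ortuenn".

ortuenn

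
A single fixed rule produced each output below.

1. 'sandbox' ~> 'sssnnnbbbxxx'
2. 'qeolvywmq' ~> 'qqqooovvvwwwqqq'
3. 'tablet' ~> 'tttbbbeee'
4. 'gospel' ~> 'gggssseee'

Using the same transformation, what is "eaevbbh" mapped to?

eeeeeebbbhhh

The pattern: keep every other character starting from the first (positions 1st, 3rd, 5th, ...), then repeat every character 3 times.
Working it through for "eaevbbh": intermediate "eebh", final "eeeeeebbbhhh".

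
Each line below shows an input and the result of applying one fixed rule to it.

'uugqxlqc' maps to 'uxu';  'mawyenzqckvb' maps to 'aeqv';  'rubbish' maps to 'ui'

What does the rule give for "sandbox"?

ab

The pattern: swap the first and last characters, then keep one character in every 3, starting at position 2 (positions 2nd, 5th, 8th, ...).
For "sandbox", step one produces "xandbos"; step two turns that into "ab".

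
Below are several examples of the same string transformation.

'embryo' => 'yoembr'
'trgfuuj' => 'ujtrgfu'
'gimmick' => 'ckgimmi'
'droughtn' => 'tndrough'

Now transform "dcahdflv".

lvdcahdf

In each case the input is transformed by: move the last 2 characters to the front (rotate right by 2).
On "dcahdflv" that produces "lvdcahdf".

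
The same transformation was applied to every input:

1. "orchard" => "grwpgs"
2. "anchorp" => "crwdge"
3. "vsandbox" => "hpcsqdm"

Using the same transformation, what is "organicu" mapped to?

gvpcxrj

The pattern: delete the first character, then shift every letter 11 places backward in the alphabet (wrapping around).
For "organicu", step one produces "rganicu"; step two turns that into "gvpcxrj".
(Check on "anchorp": → "nchorp" → "crwdge" ✓)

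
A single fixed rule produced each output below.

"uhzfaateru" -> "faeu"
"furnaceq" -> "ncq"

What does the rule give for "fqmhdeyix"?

hei

What's happening: keep every other character starting from the second (positions 2nd, 4th, 6th, ...), then delete the first character.
For "fqmhdeyix", step one produces "qhei"; step two turns that into "hei".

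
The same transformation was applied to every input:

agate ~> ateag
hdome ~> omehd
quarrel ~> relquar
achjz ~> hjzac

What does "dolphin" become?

hindolp

The transformation: move the last 3 characters to the front (rotate right by 3).
So "dolphin" becomes "hindolp".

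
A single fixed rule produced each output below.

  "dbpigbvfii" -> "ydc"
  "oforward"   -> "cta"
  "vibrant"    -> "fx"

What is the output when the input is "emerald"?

The transformation: shift every letter 3 places backward in the alphabet (wrapping around), then keep one character in every 3, starting at position 2 (positions 2nd, 5th, 8th, ...).
Working it through for "emerald": intermediate "bjboxia", final "jx".

jx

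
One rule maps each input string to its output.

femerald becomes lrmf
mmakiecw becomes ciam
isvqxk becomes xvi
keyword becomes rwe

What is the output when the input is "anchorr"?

The rule is to reverse the string, then keep every other character starting from the second (positions 2nd, 4th, 6th, ...).
For "anchorr" the result is "rhn".

rhn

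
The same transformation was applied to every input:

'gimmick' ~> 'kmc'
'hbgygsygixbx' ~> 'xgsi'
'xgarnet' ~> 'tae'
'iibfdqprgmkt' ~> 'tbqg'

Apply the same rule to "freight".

teh

The transformation: move the last character to the front, then keep one character in every 3, starting at position 1 (positions 1st, 4th, 7th, ...).
On "freight" that produces "teh".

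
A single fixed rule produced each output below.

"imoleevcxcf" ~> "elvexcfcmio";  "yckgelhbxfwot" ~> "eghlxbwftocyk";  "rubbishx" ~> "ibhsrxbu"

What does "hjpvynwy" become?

Rule — move the first 3 characters to the end (rotate left by 3), then swap each adjacent pair of characters (1↔2, 3↔4, ...).
Working it through for "hjpvynwy": intermediate "vynwyhjp", final "yvwnhypj".

yvwnhypj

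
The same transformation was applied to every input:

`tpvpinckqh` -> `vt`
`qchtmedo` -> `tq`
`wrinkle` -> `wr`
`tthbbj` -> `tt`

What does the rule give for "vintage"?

vt

Looking at the pairs, the operation is to sort the characters into reverse alphabetical order, then keep only the first 2 characters.
Working it through for "vintage": intermediate "vtnigea", final "vt".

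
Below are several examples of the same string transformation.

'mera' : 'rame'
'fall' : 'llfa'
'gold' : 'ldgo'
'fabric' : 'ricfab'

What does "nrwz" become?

wznr

The rule is to swap the front and back halves of the string.
Applying that to "nrwz" gives "wznr".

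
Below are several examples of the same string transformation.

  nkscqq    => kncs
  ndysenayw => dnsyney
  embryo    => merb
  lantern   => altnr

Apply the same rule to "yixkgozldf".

What's happening: swap each adjacent pair of characters (1↔2, 3↔4, ...), then delete the last 2 characters.
On "yixkgozldf": the first step gives "iykxoglzfd", and the second then gives "iykxoglz".

iykxoglz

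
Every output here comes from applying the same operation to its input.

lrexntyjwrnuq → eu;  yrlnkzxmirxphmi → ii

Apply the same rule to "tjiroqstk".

Each output is the input with this applied: keep only the vowels.
"tjiroqstk" → "io".

io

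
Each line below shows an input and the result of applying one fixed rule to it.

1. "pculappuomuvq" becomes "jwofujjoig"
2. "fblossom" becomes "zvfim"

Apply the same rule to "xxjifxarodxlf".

rrdczrulix

What's happening: shift every letter 6 places backward in the alphabet (wrapping around), then delete the last 3 characters.
Applying both steps to "xxjifxarodxlf": "rrdczrulixrfz", then "rrdczrulix".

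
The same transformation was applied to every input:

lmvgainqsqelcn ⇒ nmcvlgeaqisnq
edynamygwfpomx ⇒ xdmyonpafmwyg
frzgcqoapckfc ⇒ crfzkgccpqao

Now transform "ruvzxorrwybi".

iubvyzwxror

Each output is the input with this applied: take characters alternately from the front and the back (1st, last, 2nd, 2nd-last, ...), then delete the first character.
For "ruvzxorrwybi", step one produces "riubvyzwxror"; step two turns that into "iubvyzwxror".
(Check on "edynamygwfpomx": → "exdmyonpafmwyg" → "xdmyonpafmwyg" ✓)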